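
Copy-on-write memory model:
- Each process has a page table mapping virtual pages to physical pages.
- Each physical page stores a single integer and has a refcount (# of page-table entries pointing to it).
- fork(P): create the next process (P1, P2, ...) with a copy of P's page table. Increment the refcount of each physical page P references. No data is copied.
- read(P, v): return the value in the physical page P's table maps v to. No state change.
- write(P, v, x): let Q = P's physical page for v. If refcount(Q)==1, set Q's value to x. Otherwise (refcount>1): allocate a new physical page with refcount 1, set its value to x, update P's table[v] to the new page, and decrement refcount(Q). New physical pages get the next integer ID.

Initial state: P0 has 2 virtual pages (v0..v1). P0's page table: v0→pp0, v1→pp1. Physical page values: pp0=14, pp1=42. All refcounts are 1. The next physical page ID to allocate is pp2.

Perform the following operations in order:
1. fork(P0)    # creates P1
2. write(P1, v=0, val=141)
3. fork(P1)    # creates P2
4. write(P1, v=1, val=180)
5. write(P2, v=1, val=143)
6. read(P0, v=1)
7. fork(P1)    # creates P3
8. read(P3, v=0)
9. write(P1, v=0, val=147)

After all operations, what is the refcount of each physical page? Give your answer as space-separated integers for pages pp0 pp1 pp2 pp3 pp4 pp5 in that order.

Op 1: fork(P0) -> P1. 2 ppages; refcounts: pp0:2 pp1:2
Op 2: write(P1, v0, 141). refcount(pp0)=2>1 -> COPY to pp2. 3 ppages; refcounts: pp0:1 pp1:2 pp2:1
Op 3: fork(P1) -> P2. 3 ppages; refcounts: pp0:1 pp1:3 pp2:2
Op 4: write(P1, v1, 180). refcount(pp1)=3>1 -> COPY to pp3. 4 ppages; refcounts: pp0:1 pp1:2 pp2:2 pp3:1
Op 5: write(P2, v1, 143). refcount(pp1)=2>1 -> COPY to pp4. 5 ppages; refcounts: pp0:1 pp1:1 pp2:2 pp3:1 pp4:1
Op 6: read(P0, v1) -> 42. No state change.
Op 7: fork(P1) -> P3. 5 ppages; refcounts: pp0:1 pp1:1 pp2:3 pp3:2 pp4:1
Op 8: read(P3, v0) -> 141. No state change.
Op 9: write(P1, v0, 147). refcount(pp2)=3>1 -> COPY to pp5. 6 ppages; refcounts: pp0:1 pp1:1 pp2:2 pp3:2 pp4:1 pp5:1

Answer: 1 1 2 2 1 1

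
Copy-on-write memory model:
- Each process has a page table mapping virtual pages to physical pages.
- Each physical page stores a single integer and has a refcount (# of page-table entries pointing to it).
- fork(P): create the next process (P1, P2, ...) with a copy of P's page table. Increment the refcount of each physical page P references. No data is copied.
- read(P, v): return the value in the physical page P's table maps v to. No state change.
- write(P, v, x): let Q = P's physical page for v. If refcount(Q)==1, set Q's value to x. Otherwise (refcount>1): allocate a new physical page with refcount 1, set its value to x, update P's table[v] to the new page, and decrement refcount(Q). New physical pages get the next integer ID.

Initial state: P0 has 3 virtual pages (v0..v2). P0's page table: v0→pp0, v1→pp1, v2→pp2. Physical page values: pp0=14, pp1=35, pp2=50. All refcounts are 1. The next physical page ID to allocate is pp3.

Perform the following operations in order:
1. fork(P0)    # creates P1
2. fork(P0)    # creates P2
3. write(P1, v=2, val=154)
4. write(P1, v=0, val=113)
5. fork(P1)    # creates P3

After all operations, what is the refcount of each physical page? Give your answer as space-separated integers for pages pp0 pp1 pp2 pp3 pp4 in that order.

Answer: 2 4 2 2 2

Derivation:
Op 1: fork(P0) -> P1. 3 ppages; refcounts: pp0:2 pp1:2 pp2:2
Op 2: fork(P0) -> P2. 3 ppages; refcounts: pp0:3 pp1:3 pp2:3
Op 3: write(P1, v2, 154). refcount(pp2)=3>1 -> COPY to pp3. 4 ppages; refcounts: pp0:3 pp1:3 pp2:2 pp3:1
Op 4: write(P1, v0, 113). refcount(pp0)=3>1 -> COPY to pp4. 5 ppages; refcounts: pp0:2 pp1:3 pp2:2 pp3:1 pp4:1
Op 5: fork(P1) -> P3. 5 ppages; refcounts: pp0:2 pp1:4 pp2:2 pp3:2 pp4:2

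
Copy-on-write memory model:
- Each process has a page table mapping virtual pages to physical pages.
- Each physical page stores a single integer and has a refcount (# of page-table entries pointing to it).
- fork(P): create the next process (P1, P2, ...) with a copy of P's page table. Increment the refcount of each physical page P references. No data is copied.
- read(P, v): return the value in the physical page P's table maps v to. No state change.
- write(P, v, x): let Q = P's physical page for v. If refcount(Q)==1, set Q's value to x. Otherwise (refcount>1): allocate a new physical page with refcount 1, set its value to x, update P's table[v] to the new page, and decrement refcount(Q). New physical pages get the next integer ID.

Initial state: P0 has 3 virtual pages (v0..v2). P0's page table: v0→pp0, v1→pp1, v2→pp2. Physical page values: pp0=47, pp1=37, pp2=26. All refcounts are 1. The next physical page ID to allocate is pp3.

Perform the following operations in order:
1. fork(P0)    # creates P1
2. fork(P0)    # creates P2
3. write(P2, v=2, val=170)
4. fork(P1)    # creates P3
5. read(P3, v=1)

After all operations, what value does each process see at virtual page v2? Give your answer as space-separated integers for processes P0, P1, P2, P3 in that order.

Answer: 26 26 170 26

Derivation:
Op 1: fork(P0) -> P1. 3 ppages; refcounts: pp0:2 pp1:2 pp2:2
Op 2: fork(P0) -> P2. 3 ppages; refcounts: pp0:3 pp1:3 pp2:3
Op 3: write(P2, v2, 170). refcount(pp2)=3>1 -> COPY to pp3. 4 ppages; refcounts: pp0:3 pp1:3 pp2:2 pp3:1
Op 4: fork(P1) -> P3. 4 ppages; refcounts: pp0:4 pp1:4 pp2:3 pp3:1
Op 5: read(P3, v1) -> 37. No state change.
P0: v2 -> pp2 = 26
P1: v2 -> pp2 = 26
P2: v2 -> pp3 = 170
P3: v2 -> pp2 = 26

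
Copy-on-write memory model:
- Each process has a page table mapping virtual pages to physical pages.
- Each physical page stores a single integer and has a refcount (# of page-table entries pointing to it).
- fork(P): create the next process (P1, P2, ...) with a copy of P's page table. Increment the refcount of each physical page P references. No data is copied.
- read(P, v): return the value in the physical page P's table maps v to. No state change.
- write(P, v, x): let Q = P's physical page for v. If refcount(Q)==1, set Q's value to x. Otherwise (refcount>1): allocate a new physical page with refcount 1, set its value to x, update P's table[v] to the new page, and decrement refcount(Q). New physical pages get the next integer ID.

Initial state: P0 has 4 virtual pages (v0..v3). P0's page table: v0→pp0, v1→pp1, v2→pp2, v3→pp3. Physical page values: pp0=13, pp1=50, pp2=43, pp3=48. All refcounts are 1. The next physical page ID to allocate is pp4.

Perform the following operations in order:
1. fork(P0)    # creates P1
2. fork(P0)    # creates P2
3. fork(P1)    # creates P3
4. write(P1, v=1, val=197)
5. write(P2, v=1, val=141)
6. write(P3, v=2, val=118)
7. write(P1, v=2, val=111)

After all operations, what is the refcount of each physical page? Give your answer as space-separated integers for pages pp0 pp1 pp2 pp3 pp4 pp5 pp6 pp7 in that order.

Op 1: fork(P0) -> P1. 4 ppages; refcounts: pp0:2 pp1:2 pp2:2 pp3:2
Op 2: fork(P0) -> P2. 4 ppages; refcounts: pp0:3 pp1:3 pp2:3 pp3:3
Op 3: fork(P1) -> P3. 4 ppages; refcounts: pp0:4 pp1:4 pp2:4 pp3:4
Op 4: write(P1, v1, 197). refcount(pp1)=4>1 -> COPY to pp4. 5 ppages; refcounts: pp0:4 pp1:3 pp2:4 pp3:4 pp4:1
Op 5: write(P2, v1, 141). refcount(pp1)=3>1 -> COPY to pp5. 6 ppages; refcounts: pp0:4 pp1:2 pp2:4 pp3:4 pp4:1 pp5:1
Op 6: write(P3, v2, 118). refcount(pp2)=4>1 -> COPY to pp6. 7 ppages; refcounts: pp0:4 pp1:2 pp2:3 pp3:4 pp4:1 pp5:1 pp6:1
Op 7: write(P1, v2, 111). refcount(pp2)=3>1 -> COPY to pp7. 8 ppages; refcounts: pp0:4 pp1:2 pp2:2 pp3:4 pp4:1 pp5:1 pp6:1 pp7:1

Answer: 4 2 2 4 1 1 1 1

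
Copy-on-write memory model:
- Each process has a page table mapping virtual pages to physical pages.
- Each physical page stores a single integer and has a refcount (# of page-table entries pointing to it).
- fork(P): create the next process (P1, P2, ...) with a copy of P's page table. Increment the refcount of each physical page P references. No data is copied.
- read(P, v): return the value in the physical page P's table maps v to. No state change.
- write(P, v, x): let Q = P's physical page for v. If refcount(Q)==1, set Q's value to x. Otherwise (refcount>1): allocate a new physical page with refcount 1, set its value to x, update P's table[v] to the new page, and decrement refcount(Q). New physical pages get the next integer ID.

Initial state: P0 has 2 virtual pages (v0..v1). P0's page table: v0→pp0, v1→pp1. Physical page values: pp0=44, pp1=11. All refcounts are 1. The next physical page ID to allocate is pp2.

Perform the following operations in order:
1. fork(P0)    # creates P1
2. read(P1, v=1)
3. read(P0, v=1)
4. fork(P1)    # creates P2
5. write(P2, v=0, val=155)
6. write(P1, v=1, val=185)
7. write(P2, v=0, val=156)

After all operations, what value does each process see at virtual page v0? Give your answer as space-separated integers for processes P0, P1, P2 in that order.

Answer: 44 44 156

Derivation:
Op 1: fork(P0) -> P1. 2 ppages; refcounts: pp0:2 pp1:2
Op 2: read(P1, v1) -> 11. No state change.
Op 3: read(P0, v1) -> 11. No state change.
Op 4: fork(P1) -> P2. 2 ppages; refcounts: pp0:3 pp1:3
Op 5: write(P2, v0, 155). refcount(pp0)=3>1 -> COPY to pp2. 3 ppages; refcounts: pp0:2 pp1:3 pp2:1
Op 6: write(P1, v1, 185). refcount(pp1)=3>1 -> COPY to pp3. 4 ppages; refcounts: pp0:2 pp1:2 pp2:1 pp3:1
Op 7: write(P2, v0, 156). refcount(pp2)=1 -> write in place. 4 ppages; refcounts: pp0:2 pp1:2 pp2:1 pp3:1
P0: v0 -> pp0 = 44
P1: v0 -> pp0 = 44
P2: v0 -> pp2 = 156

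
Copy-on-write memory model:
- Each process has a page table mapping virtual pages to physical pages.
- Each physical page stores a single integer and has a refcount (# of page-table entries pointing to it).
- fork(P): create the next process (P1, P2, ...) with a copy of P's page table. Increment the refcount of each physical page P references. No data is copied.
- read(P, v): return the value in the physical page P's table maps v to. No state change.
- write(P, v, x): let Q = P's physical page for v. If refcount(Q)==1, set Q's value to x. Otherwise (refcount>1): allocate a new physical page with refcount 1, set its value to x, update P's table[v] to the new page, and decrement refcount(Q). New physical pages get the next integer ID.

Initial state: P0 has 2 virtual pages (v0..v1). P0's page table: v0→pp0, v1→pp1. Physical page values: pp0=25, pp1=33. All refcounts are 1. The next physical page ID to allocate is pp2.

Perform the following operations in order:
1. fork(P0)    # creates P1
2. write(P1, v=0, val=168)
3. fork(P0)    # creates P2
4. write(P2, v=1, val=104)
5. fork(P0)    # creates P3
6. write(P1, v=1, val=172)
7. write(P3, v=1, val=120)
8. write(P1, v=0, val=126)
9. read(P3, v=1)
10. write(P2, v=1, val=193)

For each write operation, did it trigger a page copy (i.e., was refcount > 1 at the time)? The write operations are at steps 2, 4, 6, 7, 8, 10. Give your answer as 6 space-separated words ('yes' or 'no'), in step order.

Op 1: fork(P0) -> P1. 2 ppages; refcounts: pp0:2 pp1:2
Op 2: write(P1, v0, 168). refcount(pp0)=2>1 -> COPY to pp2. 3 ppages; refcounts: pp0:1 pp1:2 pp2:1
Op 3: fork(P0) -> P2. 3 ppages; refcounts: pp0:2 pp1:3 pp2:1
Op 4: write(P2, v1, 104). refcount(pp1)=3>1 -> COPY to pp3. 4 ppages; refcounts: pp0:2 pp1:2 pp2:1 pp3:1
Op 5: fork(P0) -> P3. 4 ppages; refcounts: pp0:3 pp1:3 pp2:1 pp3:1
Op 6: write(P1, v1, 172). refcount(pp1)=3>1 -> COPY to pp4. 5 ppages; refcounts: pp0:3 pp1:2 pp2:1 pp3:1 pp4:1
Op 7: write(P3, v1, 120). refcount(pp1)=2>1 -> COPY to pp5. 6 ppages; refcounts: pp0:3 pp1:1 pp2:1 pp3:1 pp4:1 pp5:1
Op 8: write(P1, v0, 126). refcount(pp2)=1 -> write in place. 6 ppages; refcounts: pp0:3 pp1:1 pp2:1 pp3:1 pp4:1 pp5:1
Op 9: read(P3, v1) -> 120. No state change.
Op 10: write(P2, v1, 193). refcount(pp3)=1 -> write in place. 6 ppages; refcounts: pp0:3 pp1:1 pp2:1 pp3:1 pp4:1 pp5:1

yes yes yes yes no no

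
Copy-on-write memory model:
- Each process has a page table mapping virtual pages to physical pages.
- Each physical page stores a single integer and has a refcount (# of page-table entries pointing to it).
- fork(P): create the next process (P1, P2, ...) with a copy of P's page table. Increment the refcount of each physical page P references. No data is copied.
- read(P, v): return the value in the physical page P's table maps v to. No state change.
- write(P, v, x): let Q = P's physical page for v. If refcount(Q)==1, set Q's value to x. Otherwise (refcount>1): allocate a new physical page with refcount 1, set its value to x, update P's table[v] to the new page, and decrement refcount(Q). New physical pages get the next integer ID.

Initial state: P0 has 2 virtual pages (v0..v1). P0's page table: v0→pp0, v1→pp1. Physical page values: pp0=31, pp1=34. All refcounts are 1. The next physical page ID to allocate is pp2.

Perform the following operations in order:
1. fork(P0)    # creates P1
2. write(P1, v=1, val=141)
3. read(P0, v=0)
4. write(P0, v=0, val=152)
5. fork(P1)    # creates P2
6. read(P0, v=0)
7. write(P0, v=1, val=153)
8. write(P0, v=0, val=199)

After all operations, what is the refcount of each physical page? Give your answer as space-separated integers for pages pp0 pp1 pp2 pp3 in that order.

Answer: 2 1 2 1

Derivation:
Op 1: fork(P0) -> P1. 2 ppages; refcounts: pp0:2 pp1:2
Op 2: write(P1, v1, 141). refcount(pp1)=2>1 -> COPY to pp2. 3 ppages; refcounts: pp0:2 pp1:1 pp2:1
Op 3: read(P0, v0) -> 31. No state change.
Op 4: write(P0, v0, 152). refcount(pp0)=2>1 -> COPY to pp3. 4 ppages; refcounts: pp0:1 pp1:1 pp2:1 pp3:1
Op 5: fork(P1) -> P2. 4 ppages; refcounts: pp0:2 pp1:1 pp2:2 pp3:1
Op 6: read(P0, v0) -> 152. No state change.
Op 7: write(P0, v1, 153). refcount(pp1)=1 -> write in place. 4 ppages; refcounts: pp0:2 pp1:1 pp2:2 pp3:1
Op 8: write(P0, v0, 199). refcount(pp3)=1 -> write in place. 4 ppages; refcounts: pp0:2 pp1:1 pp2:2 pp3:1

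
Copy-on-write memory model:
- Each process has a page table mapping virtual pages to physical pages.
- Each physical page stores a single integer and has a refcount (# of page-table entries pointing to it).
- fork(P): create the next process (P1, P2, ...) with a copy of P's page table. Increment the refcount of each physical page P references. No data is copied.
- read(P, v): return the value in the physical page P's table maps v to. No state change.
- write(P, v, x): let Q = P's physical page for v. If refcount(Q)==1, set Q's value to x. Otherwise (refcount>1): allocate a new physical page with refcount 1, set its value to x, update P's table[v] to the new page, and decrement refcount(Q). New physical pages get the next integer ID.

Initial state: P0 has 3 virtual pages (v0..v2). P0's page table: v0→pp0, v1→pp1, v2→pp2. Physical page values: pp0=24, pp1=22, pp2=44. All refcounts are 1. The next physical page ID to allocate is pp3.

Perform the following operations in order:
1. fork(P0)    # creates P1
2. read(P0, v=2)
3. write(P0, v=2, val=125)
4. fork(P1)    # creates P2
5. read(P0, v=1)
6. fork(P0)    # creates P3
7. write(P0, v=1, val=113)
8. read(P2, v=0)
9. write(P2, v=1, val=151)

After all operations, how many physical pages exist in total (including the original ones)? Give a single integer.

Answer: 6

Derivation:
Op 1: fork(P0) -> P1. 3 ppages; refcounts: pp0:2 pp1:2 pp2:2
Op 2: read(P0, v2) -> 44. No state change.
Op 3: write(P0, v2, 125). refcount(pp2)=2>1 -> COPY to pp3. 4 ppages; refcounts: pp0:2 pp1:2 pp2:1 pp3:1
Op 4: fork(P1) -> P2. 4 ppages; refcounts: pp0:3 pp1:3 pp2:2 pp3:1
Op 5: read(P0, v1) -> 22. No state change.
Op 6: fork(P0) -> P3. 4 ppages; refcounts: pp0:4 pp1:4 pp2:2 pp3:2
Op 7: write(P0, v1, 113). refcount(pp1)=4>1 -> COPY to pp4. 5 ppages; refcounts: pp0:4 pp1:3 pp2:2 pp3:2 pp4:1
Op 8: read(P2, v0) -> 24. No state change.
Op 9: write(P2, v1, 151). refcount(pp1)=3>1 -> COPY to pp5. 6 ppages; refcounts: pp0:4 pp1:2 pp2:2 pp3:2 pp4:1 pp5:1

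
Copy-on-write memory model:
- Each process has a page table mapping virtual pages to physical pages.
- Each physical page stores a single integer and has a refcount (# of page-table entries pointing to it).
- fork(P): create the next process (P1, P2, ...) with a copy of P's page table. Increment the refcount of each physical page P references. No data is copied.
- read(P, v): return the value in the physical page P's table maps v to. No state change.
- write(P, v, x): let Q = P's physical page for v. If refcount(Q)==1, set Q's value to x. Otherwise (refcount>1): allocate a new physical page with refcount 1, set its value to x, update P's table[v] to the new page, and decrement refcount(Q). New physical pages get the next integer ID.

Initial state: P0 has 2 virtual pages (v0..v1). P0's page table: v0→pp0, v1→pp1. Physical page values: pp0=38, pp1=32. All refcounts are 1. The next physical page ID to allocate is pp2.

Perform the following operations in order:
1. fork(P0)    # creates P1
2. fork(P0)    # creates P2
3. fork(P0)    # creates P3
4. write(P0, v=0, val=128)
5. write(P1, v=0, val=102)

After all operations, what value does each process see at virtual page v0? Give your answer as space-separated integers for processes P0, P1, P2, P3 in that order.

Answer: 128 102 38 38

Derivation:
Op 1: fork(P0) -> P1. 2 ppages; refcounts: pp0:2 pp1:2
Op 2: fork(P0) -> P2. 2 ppages; refcounts: pp0:3 pp1:3
Op 3: fork(P0) -> P3. 2 ppages; refcounts: pp0:4 pp1:4
Op 4: write(P0, v0, 128). refcount(pp0)=4>1 -> COPY to pp2. 3 ppages; refcounts: pp0:3 pp1:4 pp2:1
Op 5: write(P1, v0, 102). refcount(pp0)=3>1 -> COPY to pp3. 4 ppages; refcounts: pp0:2 pp1:4 pp2:1 pp3:1
P0: v0 -> pp2 = 128
P1: v0 -> pp3 = 102
P2: v0 -> pp0 = 38
P3: v0 -> pp0 = 38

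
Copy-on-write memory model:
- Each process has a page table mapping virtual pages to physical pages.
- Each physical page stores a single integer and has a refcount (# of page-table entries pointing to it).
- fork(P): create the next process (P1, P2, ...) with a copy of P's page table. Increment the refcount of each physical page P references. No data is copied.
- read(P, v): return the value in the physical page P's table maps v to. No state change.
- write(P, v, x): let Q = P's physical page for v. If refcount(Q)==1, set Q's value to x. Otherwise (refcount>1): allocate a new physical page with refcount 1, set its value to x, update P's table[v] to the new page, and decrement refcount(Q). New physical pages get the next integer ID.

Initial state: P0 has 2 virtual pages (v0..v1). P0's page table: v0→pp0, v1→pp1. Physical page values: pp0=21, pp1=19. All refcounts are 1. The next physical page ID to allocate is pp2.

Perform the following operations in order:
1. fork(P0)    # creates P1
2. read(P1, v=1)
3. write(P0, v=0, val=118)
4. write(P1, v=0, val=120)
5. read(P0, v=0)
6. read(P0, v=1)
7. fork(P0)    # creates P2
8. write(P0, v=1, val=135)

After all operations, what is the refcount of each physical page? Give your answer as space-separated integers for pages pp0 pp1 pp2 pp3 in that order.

Answer: 1 2 2 1

Derivation:
Op 1: fork(P0) -> P1. 2 ppages; refcounts: pp0:2 pp1:2
Op 2: read(P1, v1) -> 19. No state change.
Op 3: write(P0, v0, 118). refcount(pp0)=2>1 -> COPY to pp2. 3 ppages; refcounts: pp0:1 pp1:2 pp2:1
Op 4: write(P1, v0, 120). refcount(pp0)=1 -> write in place. 3 ppages; refcounts: pp0:1 pp1:2 pp2:1
Op 5: read(P0, v0) -> 118. No state change.
Op 6: read(P0, v1) -> 19. No state change.
Op 7: fork(P0) -> P2. 3 ppages; refcounts: pp0:1 pp1:3 pp2:2
Op 8: write(P0, v1, 135). refcount(pp1)=3>1 -> COPY to pp3. 4 ppages; refcounts: pp0:1 pp1:2 pp2:2 pp3:1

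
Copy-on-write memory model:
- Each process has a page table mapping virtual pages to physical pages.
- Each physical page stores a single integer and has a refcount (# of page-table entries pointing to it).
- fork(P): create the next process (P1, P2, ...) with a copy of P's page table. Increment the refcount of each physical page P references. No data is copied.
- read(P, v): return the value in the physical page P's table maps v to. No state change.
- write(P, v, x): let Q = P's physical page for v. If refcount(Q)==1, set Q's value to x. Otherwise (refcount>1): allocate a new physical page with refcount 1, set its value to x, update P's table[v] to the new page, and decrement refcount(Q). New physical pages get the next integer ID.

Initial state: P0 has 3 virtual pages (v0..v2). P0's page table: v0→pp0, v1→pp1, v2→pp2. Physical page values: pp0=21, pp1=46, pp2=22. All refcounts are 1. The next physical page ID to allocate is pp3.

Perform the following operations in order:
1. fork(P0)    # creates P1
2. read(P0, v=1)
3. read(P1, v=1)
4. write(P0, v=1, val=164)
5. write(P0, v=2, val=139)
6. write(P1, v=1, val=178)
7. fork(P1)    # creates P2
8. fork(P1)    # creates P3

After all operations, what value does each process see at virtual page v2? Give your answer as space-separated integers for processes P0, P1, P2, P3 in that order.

Op 1: fork(P0) -> P1. 3 ppages; refcounts: pp0:2 pp1:2 pp2:2
Op 2: read(P0, v1) -> 46. No state change.
Op 3: read(P1, v1) -> 46. No state change.
Op 4: write(P0, v1, 164). refcount(pp1)=2>1 -> COPY to pp3. 4 ppages; refcounts: pp0:2 pp1:1 pp2:2 pp3:1
Op 5: write(P0, v2, 139). refcount(pp2)=2>1 -> COPY to pp4. 5 ppages; refcounts: pp0:2 pp1:1 pp2:1 pp3:1 pp4:1
Op 6: write(P1, v1, 178). refcount(pp1)=1 -> write in place. 5 ppages; refcounts: pp0:2 pp1:1 pp2:1 pp3:1 pp4:1
Op 7: fork(P1) -> P2. 5 ppages; refcounts: pp0:3 pp1:2 pp2:2 pp3:1 pp4:1
Op 8: fork(P1) -> P3. 5 ppages; refcounts: pp0:4 pp1:3 pp2:3 pp3:1 pp4:1
P0: v2 -> pp4 = 139
P1: v2 -> pp2 = 22
P2: v2 -> pp2 = 22
P3: v2 -> pp2 = 22

Answer: 139 22 22 22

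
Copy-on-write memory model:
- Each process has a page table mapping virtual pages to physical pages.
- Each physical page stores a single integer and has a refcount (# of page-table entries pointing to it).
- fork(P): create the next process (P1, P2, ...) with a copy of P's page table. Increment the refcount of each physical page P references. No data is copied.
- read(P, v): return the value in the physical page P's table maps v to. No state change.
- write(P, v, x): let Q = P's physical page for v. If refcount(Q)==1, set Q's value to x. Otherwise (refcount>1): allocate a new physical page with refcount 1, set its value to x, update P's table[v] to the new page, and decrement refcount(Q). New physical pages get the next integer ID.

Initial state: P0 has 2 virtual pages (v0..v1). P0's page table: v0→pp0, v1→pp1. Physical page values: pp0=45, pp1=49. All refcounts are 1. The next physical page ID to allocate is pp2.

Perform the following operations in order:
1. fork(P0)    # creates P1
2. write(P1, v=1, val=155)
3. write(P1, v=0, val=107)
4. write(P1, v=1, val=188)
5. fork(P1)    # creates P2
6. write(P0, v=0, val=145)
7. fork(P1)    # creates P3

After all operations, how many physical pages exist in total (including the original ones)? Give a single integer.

Answer: 4

Derivation:
Op 1: fork(P0) -> P1. 2 ppages; refcounts: pp0:2 pp1:2
Op 2: write(P1, v1, 155). refcount(pp1)=2>1 -> COPY to pp2. 3 ppages; refcounts: pp0:2 pp1:1 pp2:1
Op 3: write(P1, v0, 107). refcount(pp0)=2>1 -> COPY to pp3. 4 ppages; refcounts: pp0:1 pp1:1 pp2:1 pp3:1
Op 4: write(P1, v1, 188). refcount(pp2)=1 -> write in place. 4 ppages; refcounts: pp0:1 pp1:1 pp2:1 pp3:1
Op 5: fork(P1) -> P2. 4 ppages; refcounts: pp0:1 pp1:1 pp2:2 pp3:2
Op 6: write(P0, v0, 145). refcount(pp0)=1 -> write in place. 4 ppages; refcounts: pp0:1 pp1:1 pp2:2 pp3:2
Op 7: fork(P1) -> P3. 4 ppages; refcounts: pp0:1 pp1:1 pp2:3 pp3:3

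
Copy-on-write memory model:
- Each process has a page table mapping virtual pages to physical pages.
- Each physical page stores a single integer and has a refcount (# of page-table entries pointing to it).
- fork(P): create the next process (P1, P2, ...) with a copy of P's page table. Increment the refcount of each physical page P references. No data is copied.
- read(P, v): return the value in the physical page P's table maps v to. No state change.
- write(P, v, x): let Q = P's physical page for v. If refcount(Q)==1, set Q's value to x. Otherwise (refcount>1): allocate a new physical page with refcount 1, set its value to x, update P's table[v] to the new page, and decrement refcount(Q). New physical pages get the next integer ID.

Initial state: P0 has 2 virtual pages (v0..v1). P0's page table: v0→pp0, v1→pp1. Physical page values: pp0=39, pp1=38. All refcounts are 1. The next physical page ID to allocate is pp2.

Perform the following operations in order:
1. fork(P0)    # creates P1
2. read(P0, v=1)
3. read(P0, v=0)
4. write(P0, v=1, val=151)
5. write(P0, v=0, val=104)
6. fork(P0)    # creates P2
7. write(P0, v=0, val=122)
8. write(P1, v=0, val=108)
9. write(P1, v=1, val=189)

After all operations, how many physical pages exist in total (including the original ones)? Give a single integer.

Answer: 5

Derivation:
Op 1: fork(P0) -> P1. 2 ppages; refcounts: pp0:2 pp1:2
Op 2: read(P0, v1) -> 38. No state change.
Op 3: read(P0, v0) -> 39. No state change.
Op 4: write(P0, v1, 151). refcount(pp1)=2>1 -> COPY to pp2. 3 ppages; refcounts: pp0:2 pp1:1 pp2:1
Op 5: write(P0, v0, 104). refcount(pp0)=2>1 -> COPY to pp3. 4 ppages; refcounts: pp0:1 pp1:1 pp2:1 pp3:1
Op 6: fork(P0) -> P2. 4 ppages; refcounts: pp0:1 pp1:1 pp2:2 pp3:2
Op 7: write(P0, v0, 122). refcount(pp3)=2>1 -> COPY to pp4. 5 ppages; refcounts: pp0:1 pp1:1 pp2:2 pp3:1 pp4:1
Op 8: write(P1, v0, 108). refcount(pp0)=1 -> write in place. 5 ppages; refcounts: pp0:1 pp1:1 pp2:2 pp3:1 pp4:1
Op 9: write(P1, v1, 189). refcount(pp1)=1 -> write in place. 5 ppages; refcounts: pp0:1 pp1:1 pp2:2 pp3:1 pp4:1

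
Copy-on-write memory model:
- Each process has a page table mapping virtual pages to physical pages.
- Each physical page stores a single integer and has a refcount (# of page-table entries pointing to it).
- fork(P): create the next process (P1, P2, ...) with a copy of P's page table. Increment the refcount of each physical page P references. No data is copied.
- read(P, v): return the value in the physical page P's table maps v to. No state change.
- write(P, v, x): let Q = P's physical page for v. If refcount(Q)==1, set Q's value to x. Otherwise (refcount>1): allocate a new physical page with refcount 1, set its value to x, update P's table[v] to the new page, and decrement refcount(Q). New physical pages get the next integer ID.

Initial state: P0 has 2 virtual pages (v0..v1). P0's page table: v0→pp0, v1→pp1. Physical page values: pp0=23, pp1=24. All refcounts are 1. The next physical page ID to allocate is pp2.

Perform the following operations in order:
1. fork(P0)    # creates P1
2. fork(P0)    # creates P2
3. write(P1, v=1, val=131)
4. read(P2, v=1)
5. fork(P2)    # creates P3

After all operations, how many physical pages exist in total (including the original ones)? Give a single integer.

Answer: 3

Derivation:
Op 1: fork(P0) -> P1. 2 ppages; refcounts: pp0:2 pp1:2
Op 2: fork(P0) -> P2. 2 ppages; refcounts: pp0:3 pp1:3
Op 3: write(P1, v1, 131). refcount(pp1)=3>1 -> COPY to pp2. 3 ppages; refcounts: pp0:3 pp1:2 pp2:1
Op 4: read(P2, v1) -> 24. No state change.
Op 5: fork(P2) -> P3. 3 ppages; refcounts: pp0:4 pp1:3 pp2:1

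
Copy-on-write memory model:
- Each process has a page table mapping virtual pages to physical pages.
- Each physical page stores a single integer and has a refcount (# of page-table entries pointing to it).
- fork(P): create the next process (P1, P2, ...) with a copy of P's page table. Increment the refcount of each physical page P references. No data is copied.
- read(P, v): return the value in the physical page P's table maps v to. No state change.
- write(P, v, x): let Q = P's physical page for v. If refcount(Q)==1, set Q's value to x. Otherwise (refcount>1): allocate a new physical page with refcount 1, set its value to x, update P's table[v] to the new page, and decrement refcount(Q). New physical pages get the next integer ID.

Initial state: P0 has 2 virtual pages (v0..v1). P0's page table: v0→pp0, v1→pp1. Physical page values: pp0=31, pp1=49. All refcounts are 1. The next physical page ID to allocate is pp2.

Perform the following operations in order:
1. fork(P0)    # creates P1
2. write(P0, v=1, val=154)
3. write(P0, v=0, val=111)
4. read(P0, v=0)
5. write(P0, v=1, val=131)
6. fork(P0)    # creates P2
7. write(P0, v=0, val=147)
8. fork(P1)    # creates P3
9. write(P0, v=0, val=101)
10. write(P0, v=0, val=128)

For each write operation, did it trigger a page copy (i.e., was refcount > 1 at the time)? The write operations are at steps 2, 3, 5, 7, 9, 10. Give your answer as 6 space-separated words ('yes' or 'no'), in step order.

Op 1: fork(P0) -> P1. 2 ppages; refcounts: pp0:2 pp1:2
Op 2: write(P0, v1, 154). refcount(pp1)=2>1 -> COPY to pp2. 3 ppages; refcounts: pp0:2 pp1:1 pp2:1
Op 3: write(P0, v0, 111). refcount(pp0)=2>1 -> COPY to pp3. 4 ppages; refcounts: pp0:1 pp1:1 pp2:1 pp3:1
Op 4: read(P0, v0) -> 111. No state change.
Op 5: write(P0, v1, 131). refcount(pp2)=1 -> write in place. 4 ppages; refcounts: pp0:1 pp1:1 pp2:1 pp3:1
Op 6: fork(P0) -> P2. 4 ppages; refcounts: pp0:1 pp1:1 pp2:2 pp3:2
Op 7: write(P0, v0, 147). refcount(pp3)=2>1 -> COPY to pp4. 5 ppages; refcounts: pp0:1 pp1:1 pp2:2 pp3:1 pp4:1
Op 8: fork(P1) -> P3. 5 ppages; refcounts: pp0:2 pp1:2 pp2:2 pp3:1 pp4:1
Op 9: write(P0, v0, 101). refcount(pp4)=1 -> write in place. 5 ppages; refcounts: pp0:2 pp1:2 pp2:2 pp3:1 pp4:1
Op 10: write(P0, v0, 128). refcount(pp4)=1 -> write in place. 5 ppages; refcounts: pp0:2 pp1:2 pp2:2 pp3:1 pp4:1

yes yes no yes no no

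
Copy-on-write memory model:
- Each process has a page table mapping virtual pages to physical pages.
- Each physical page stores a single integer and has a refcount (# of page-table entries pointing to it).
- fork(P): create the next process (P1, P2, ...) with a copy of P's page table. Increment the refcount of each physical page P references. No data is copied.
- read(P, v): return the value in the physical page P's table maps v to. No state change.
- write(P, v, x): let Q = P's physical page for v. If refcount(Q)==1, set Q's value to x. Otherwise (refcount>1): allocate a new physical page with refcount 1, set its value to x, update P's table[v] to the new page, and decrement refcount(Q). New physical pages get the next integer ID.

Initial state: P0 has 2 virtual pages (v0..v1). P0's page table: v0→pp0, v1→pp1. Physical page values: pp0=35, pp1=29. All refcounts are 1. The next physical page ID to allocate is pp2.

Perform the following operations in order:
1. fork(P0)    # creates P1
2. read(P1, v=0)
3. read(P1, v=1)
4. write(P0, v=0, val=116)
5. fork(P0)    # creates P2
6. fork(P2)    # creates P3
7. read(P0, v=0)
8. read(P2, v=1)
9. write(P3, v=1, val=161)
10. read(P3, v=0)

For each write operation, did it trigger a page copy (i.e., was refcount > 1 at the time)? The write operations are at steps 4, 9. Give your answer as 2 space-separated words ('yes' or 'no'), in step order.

Op 1: fork(P0) -> P1. 2 ppages; refcounts: pp0:2 pp1:2
Op 2: read(P1, v0) -> 35. No state change.
Op 3: read(P1, v1) -> 29. No state change.
Op 4: write(P0, v0, 116). refcount(pp0)=2>1 -> COPY to pp2. 3 ppages; refcounts: pp0:1 pp1:2 pp2:1
Op 5: fork(P0) -> P2. 3 ppages; refcounts: pp0:1 pp1:3 pp2:2
Op 6: fork(P2) -> P3. 3 ppages; refcounts: pp0:1 pp1:4 pp2:3
Op 7: read(P0, v0) -> 116. No state change.
Op 8: read(P2, v1) -> 29. No state change.
Op 9: write(P3, v1, 161). refcount(pp1)=4>1 -> COPY to pp3. 4 ppages; refcounts: pp0:1 pp1:3 pp2:3 pp3:1
Op 10: read(P3, v0) -> 116. No state change.

yes yes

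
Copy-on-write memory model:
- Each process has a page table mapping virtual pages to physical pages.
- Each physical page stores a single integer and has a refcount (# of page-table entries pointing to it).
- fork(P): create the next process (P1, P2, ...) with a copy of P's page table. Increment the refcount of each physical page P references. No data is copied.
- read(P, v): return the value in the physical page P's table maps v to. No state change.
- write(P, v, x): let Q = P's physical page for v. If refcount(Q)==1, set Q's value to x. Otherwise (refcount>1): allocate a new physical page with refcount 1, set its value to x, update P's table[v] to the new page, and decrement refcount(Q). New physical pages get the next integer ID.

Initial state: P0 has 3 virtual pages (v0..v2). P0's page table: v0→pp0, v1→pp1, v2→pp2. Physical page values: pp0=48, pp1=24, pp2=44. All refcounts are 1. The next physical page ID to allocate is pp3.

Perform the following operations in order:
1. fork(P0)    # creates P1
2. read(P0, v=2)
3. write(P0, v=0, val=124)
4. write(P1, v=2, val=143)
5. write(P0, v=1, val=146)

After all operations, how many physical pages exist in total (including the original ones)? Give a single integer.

Op 1: fork(P0) -> P1. 3 ppages; refcounts: pp0:2 pp1:2 pp2:2
Op 2: read(P0, v2) -> 44. No state change.
Op 3: write(P0, v0, 124). refcount(pp0)=2>1 -> COPY to pp3. 4 ppages; refcounts: pp0:1 pp1:2 pp2:2 pp3:1
Op 4: write(P1, v2, 143). refcount(pp2)=2>1 -> COPY to pp4. 5 ppages; refcounts: pp0:1 pp1:2 pp2:1 pp3:1 pp4:1
Op 5: write(P0, v1, 146). refcount(pp1)=2>1 -> COPY to pp5. 6 ppages; refcounts: pp0:1 pp1:1 pp2:1 pp3:1 pp4:1 pp5:1

Answer: 6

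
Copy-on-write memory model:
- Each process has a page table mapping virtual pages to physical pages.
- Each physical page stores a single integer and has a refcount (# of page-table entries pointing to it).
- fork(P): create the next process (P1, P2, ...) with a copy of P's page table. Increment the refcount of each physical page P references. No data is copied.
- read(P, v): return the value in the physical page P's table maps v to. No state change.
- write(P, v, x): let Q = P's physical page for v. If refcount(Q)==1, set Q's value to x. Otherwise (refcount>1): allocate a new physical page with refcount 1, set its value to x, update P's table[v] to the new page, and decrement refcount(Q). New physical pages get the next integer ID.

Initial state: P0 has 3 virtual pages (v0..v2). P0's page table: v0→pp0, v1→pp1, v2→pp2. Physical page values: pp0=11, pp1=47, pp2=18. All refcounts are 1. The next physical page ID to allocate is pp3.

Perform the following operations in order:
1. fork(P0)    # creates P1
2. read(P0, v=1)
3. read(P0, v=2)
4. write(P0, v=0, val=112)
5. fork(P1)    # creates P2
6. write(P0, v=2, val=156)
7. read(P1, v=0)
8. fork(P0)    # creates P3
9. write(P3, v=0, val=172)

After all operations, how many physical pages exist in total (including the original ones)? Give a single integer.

Op 1: fork(P0) -> P1. 3 ppages; refcounts: pp0:2 pp1:2 pp2:2
Op 2: read(P0, v1) -> 47. No state change.
Op 3: read(P0, v2) -> 18. No state change.
Op 4: write(P0, v0, 112). refcount(pp0)=2>1 -> COPY to pp3. 4 ppages; refcounts: pp0:1 pp1:2 pp2:2 pp3:1
Op 5: fork(P1) -> P2. 4 ppages; refcounts: pp0:2 pp1:3 pp2:3 pp3:1
Op 6: write(P0, v2, 156). refcount(pp2)=3>1 -> COPY to pp4. 5 ppages; refcounts: pp0:2 pp1:3 pp2:2 pp3:1 pp4:1
Op 7: read(P1, v0) -> 11. No state change.
Op 8: fork(P0) -> P3. 5 ppages; refcounts: pp0:2 pp1:4 pp2:2 pp3:2 pp4:2
Op 9: write(P3, v0, 172). refcount(pp3)=2>1 -> COPY to pp5. 6 ppages; refcounts: pp0:2 pp1:4 pp2:2 pp3:1 pp4:2 pp5:1

Answer: 6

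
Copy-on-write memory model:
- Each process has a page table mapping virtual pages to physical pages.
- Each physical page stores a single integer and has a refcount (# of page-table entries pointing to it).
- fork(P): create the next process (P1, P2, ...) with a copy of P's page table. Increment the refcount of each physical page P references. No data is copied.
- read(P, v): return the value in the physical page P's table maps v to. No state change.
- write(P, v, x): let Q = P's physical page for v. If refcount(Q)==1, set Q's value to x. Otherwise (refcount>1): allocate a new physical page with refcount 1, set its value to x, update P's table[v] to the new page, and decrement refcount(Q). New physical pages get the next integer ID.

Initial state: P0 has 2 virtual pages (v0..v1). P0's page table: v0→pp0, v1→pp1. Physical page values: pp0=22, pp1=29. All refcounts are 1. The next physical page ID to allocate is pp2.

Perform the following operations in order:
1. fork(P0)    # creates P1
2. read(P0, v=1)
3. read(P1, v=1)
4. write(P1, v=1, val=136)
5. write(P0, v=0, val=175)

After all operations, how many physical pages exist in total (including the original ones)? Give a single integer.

Op 1: fork(P0) -> P1. 2 ppages; refcounts: pp0:2 pp1:2
Op 2: read(P0, v1) -> 29. No state change.
Op 3: read(P1, v1) -> 29. No state change.
Op 4: write(P1, v1, 136). refcount(pp1)=2>1 -> COPY to pp2. 3 ppages; refcounts: pp0:2 pp1:1 pp2:1
Op 5: write(P0, v0, 175). refcount(pp0)=2>1 -> COPY to pp3. 4 ppages; refcounts: pp0:1 pp1:1 pp2:1 pp3:1

Answer: 4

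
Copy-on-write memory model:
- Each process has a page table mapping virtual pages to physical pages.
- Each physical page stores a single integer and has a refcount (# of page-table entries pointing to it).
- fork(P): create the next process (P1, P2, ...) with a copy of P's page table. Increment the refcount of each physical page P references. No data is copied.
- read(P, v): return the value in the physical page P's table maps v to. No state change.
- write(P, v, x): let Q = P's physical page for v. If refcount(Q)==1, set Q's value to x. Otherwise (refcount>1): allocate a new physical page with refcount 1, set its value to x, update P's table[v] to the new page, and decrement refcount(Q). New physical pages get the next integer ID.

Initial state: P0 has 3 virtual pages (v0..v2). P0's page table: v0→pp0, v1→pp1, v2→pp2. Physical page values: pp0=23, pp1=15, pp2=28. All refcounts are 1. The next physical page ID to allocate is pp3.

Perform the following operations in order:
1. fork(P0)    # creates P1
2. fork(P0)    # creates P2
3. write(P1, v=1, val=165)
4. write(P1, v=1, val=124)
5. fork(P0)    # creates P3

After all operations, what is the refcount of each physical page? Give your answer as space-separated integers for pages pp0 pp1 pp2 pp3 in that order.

Op 1: fork(P0) -> P1. 3 ppages; refcounts: pp0:2 pp1:2 pp2:2
Op 2: fork(P0) -> P2. 3 ppages; refcounts: pp0:3 pp1:3 pp2:3
Op 3: write(P1, v1, 165). refcount(pp1)=3>1 -> COPY to pp3. 4 ppages; refcounts: pp0:3 pp1:2 pp2:3 pp3:1
Op 4: write(P1, v1, 124). refcount(pp3)=1 -> write in place. 4 ppages; refcounts: pp0:3 pp1:2 pp2:3 pp3:1
Op 5: fork(P0) -> P3. 4 ppages; refcounts: pp0:4 pp1:3 pp2:4 pp3:1

Answer: 4 3 4 1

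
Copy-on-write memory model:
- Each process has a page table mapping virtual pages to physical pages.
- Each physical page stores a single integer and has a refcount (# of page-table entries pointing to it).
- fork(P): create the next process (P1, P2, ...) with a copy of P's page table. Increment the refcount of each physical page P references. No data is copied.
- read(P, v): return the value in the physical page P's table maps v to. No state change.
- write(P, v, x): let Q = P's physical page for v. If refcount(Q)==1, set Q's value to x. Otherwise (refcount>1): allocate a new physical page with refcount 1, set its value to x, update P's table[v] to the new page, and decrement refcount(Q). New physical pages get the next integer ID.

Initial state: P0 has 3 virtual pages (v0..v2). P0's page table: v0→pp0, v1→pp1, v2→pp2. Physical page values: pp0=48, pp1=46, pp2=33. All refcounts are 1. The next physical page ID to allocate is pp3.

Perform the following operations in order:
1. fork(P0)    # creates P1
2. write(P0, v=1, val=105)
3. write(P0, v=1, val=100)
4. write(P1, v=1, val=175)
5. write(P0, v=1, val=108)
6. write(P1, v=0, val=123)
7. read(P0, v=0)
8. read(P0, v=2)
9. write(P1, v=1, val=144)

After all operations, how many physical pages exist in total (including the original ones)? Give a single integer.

Answer: 5

Derivation:
Op 1: fork(P0) -> P1. 3 ppages; refcounts: pp0:2 pp1:2 pp2:2
Op 2: write(P0, v1, 105). refcount(pp1)=2>1 -> COPY to pp3. 4 ppages; refcounts: pp0:2 pp1:1 pp2:2 pp3:1
Op 3: write(P0, v1, 100). refcount(pp3)=1 -> write in place. 4 ppages; refcounts: pp0:2 pp1:1 pp2:2 pp3:1
Op 4: write(P1, v1, 175). refcount(pp1)=1 -> write in place. 4 ppages; refcounts: pp0:2 pp1:1 pp2:2 pp3:1
Op 5: write(P0, v1, 108). refcount(pp3)=1 -> write in place. 4 ppages; refcounts: pp0:2 pp1:1 pp2:2 pp3:1
Op 6: write(P1, v0, 123). refcount(pp0)=2>1 -> COPY to pp4. 5 ppages; refcounts: pp0:1 pp1:1 pp2:2 pp3:1 pp4:1
Op 7: read(P0, v0) -> 48. No state change.
Op 8: read(P0, v2) -> 33. No state change.
Op 9: write(P1, v1, 144). refcount(pp1)=1 -> write in place. 5 ppages; refcounts: pp0:1 pp1:1 pp2:2 pp3:1 pp4:1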